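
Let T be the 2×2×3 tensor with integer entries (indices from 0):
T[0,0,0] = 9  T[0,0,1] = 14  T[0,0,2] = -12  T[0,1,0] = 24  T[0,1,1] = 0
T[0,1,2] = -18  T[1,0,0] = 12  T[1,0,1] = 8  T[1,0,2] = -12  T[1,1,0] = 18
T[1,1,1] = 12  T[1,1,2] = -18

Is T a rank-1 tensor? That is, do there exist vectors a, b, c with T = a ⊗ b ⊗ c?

The mode-3 unfolding of T (rows indexed by k, columns by (i,j) = (0,0), (0,1), (1,0), (1,1)) is [[9, 24, 12, 18], [14, 0, 8, 12], [-12, -18, -12, -18]].
There the 2×2 minor on rows k ∈ {0, 1}, columns (i,j) ∈ {(0,0), (0,1)} is det [[9, 24], [14, 0]] = -336 ≠ 0, so this unfolding has rank ≥ 2; CP rank is at least every unfolding rank, so rank(T) ≥ 2.
In particular rank(T) ≥ 2 > 1, so T is not rank-1.

No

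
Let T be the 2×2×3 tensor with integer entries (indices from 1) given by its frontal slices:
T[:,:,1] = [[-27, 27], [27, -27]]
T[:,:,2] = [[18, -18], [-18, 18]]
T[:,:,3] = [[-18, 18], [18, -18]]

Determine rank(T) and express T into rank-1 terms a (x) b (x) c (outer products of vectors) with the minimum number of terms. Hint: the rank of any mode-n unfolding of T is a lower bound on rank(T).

rank(T) = 1

Lower bound: T ≠ 0 (e.g. T[1,1,1] = -27), so rank(T) ≥ 1.
Upper bound: the mode-1 fibre T[:,1,1] = [-27, 27] gives a = (1, -1) (primitive direction); the mode-2 fibre T[1,:,1] = [-27, 27] gives b = (1, -1); then c[k] = T[1,1,k] / (a[1]·b[1]) = [-27, 18, -18] / 1 = (-27, 18, -18).
Expanding (1, -1) (x) (1, -1) (x) (-27, 18, -18) reproduces all 12 entries of T, so T = (1, -1) (x) (1, -1) (x) (-27, 18, -18) and rank(T) ≤ 1.
These bounds meet, so rank(T) = 1.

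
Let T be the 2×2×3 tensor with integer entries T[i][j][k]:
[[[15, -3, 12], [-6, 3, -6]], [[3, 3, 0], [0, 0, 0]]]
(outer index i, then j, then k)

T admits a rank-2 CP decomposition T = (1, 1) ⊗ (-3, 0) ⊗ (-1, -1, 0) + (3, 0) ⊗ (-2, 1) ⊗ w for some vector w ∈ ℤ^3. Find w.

Subtract the known terms from T to get the rank-1 residual R = (3, 0) ⊗ (-2, 1) ⊗ w, so R[i,j,k] = a[i]·b[j]·w[k]. Pick indices with nonzero a[0]·b[0] = (3)·(-2) = -6. Only the fibre through (0,0,·) is needed: R[0,0,:] = T[0,0,:] − Σₗ aₗ[0]bₗ[0]cₗ = [15, -3, 12] − (1)·(-3)·(-1, -1, 0) = [12, -6, 12]. Then w[k] = R[0,0,k] / -6 for each k, giving w = [12, -6, 12] / -6 = (-2, 1, -2).

w = (-2, 1, -2)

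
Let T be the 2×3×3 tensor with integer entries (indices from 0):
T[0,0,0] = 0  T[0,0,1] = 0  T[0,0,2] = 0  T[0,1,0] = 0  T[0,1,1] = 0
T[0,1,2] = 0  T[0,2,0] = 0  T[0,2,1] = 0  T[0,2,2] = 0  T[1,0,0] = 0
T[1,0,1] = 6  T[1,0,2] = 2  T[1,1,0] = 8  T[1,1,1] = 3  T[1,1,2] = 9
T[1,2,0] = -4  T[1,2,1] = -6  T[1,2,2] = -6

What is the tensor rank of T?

2

Lower bound: the mode-3 unfolding of T (rows indexed by k, columns by (i,j) = (0,0), (0,1), (0,2), (1,0), (1,1), (1,2)) is [[0, 0, 0, 0, 8, -4], [0, 0, 0, 6, 3, -6], [0, 0, 0, 2, 9, -6]].
There the 2×2 minor on rows k ∈ {0, 1}, columns (i,j) ∈ {(1,0), (1,1)} is det [[0, 8], [6, 3]] = -48 ≠ 0, so this unfolding has rank ≥ 2; CP rank is at least every unfolding rank, so rank(T) ≥ 2. (This is only a lower bound: in general the CP rank may exceed every unfolding rank, so we still need to exhibit 2 rank-1 terms summing to T.)
Upper bound — finding two terms. Every mode-1 slice of T is a multiple of one matrix: T[i,:,:] = a[i]·M with a = (0, 1) and M = [[0, 6, 2], [8, 3, 9], [-4, -6, -6]] (rows indexed by j, columns by k). So it suffices to write M as a sum of two rank-1 matrices.
The columns of M satisfy (column 1) = −3·(column 0) + 3·(column 2), so splitting by columns, M = (0, 8, -4)(1, -3, 0)ᵀ + (2, 9, -6)(0, 3, 1)ᵀ.
Hence T = (0, 1) ⊗ (0, 8, -4) ⊗ (1, -3, 0) + (0, 1) ⊗ (2, 9, -6) ⊗ (0, 3, 1), so rank(T) ≤ 2.
These bounds meet, so rank(T) = 2.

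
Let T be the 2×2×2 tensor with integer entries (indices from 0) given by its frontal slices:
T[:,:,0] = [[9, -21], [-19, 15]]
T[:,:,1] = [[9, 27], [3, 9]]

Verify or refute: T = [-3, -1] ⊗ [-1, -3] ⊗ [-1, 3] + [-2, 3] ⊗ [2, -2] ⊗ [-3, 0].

Reconstruct entrywise from the claimed factors. For example, T[1,0,0] = -19 and Σₗ aₗ[1]bₗ[0]cₗ[0] = (-1)·(-1)·(-1) + (3)·(2)·(-3) = -19; checking all 8 entries, every one matches. The claim holds.

Yes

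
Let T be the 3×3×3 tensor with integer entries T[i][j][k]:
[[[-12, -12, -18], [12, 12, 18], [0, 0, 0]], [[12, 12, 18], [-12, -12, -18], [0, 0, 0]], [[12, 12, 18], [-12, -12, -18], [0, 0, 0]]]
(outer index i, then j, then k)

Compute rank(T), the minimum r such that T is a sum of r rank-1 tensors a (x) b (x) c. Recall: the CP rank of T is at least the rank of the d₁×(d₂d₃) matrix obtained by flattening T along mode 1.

1

Lower bound: T ≠ 0 (e.g. T[0,0,0] = -12), so rank(T) ≥ 1.
Upper bound: if T = a (x) b (x) c then every fibre of T is a multiple of the corresponding factor, so read the factors off the fibres through the nonzero entry T[0,0,0] = -12.
The mode-1 fibre T[:,0,0] = [-12, 12, 12] gives a = [1, -1, -1] (primitive direction); the mode-2 fibre T[0,:,0] = [-12, 12, 0] gives b = [1, -1, 0]; then c[k] = T[0,0,k] / (a[0]·b[0]) = [-12, -12, -18] / 1 = [-12, -12, -18].
Expanding [1, -1, -1] (x) [1, -1, 0] (x) [-12, -12, -18] reproduces all 27 entries of T, so T = [1, -1, -1] (x) [1, -1, 0] (x) [-12, -12, -18] and rank(T) ≤ 1.
These bounds meet, so rank(T) = 1.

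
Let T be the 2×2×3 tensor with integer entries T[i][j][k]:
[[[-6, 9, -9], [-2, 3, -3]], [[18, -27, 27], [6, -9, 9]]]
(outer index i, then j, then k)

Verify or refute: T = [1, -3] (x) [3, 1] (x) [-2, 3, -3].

Yes

Reconstruct entrywise from the claimed factors. For example, T[1,1,0] = 6 and Σₗ aₗ[1]bₗ[1]cₗ[0] = (-3)·(1)·(-2) = 6; checking all 12 entries, every one matches. The claim holds.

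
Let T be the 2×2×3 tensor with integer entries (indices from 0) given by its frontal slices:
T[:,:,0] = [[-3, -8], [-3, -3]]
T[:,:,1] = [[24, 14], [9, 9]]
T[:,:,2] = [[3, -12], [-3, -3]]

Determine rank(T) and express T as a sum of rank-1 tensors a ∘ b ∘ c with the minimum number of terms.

rank(T) = 2

Lower bound: in the mode-1 unfolding of T (rows indexed by i, columns by (j,k)) the 2×2 minor on rows i ∈ {0, 1}, columns (j,k) ∈ {(0,0), (0,1)} is det [[-3, 24], [-3, 9]] = 45 ≠ 0, so that unfolding has rank ≥ 2 and hence rank(T) ≥ 2 (CP rank is at least every unfolding rank, though it can be larger).
Upper bound: with S_k = T[:,:,k], the two rank-1 terms a₁b₁ᵀ, a₂b₂ᵀ are the rank-1 members of the pencil x·S₀ + y·S₁.
det(x·S₀ + y·S₁) is −15·x² + 15·xy + 90·y² = (-15)·(x − 3·y)(x + 2·y), vanishing at (x:y) = (3:1) and (2:-1).
M₁ = 3·S₀ + S₁ = [[15, -10], [0, 0]] = 5·[1, 0][3, -2]ᵀ and M₂ = 2·S₀ − S₁ = [[-30, -30], [-15, -15]] = (-15)·[2, 1][1, 1]ᵀ, so take a₁ = [1, 0], b₁ = [3, -2], a₂ = [2, 1], b₂ = [1, 1].
Each slice is an integer combination of E₁ = a₁b₁ᵀ and E₂ = a₂b₂ᵀ: S₀ = E₁ − 3·E₂, S₁ = 2·E₁ + 9·E₂, S₂ = 3·E₁ − 3·E₂; reading off coefficients, c₁ = [1, 2, 3] and c₂ = [-3, 9, -3].
Hence T = [1, 0] ∘ [3, -2] ∘ [1, 2, 3] + [2, 1] ∘ [1, 1] ∘ [-3, 9, -3], so rank(T) ≤ 2.
These bounds meet, so rank(T) = 2.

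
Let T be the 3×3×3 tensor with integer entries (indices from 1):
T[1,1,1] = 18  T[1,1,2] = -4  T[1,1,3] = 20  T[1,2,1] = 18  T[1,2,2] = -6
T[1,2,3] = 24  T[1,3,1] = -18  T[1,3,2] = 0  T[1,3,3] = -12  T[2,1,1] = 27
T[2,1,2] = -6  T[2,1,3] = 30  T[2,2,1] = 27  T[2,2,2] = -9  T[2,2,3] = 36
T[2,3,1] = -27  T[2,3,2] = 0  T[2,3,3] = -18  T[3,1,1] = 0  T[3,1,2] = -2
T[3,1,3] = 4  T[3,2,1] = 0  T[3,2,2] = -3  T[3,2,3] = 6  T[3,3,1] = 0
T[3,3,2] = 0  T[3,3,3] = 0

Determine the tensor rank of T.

Lower bound: the mode-3 unfolding of T (rows indexed by k, columns by (i,j) = (1,1), (1,2), (1,3), (2,1), (2,2), (2,3), (3,1), (3,2), (3,3)) is [[18, 18, -18, 27, 27, -27, 0, 0, 0], [-4, -6, 0, -6, -9, 0, -2, -3, 0], [20, 24, -12, 30, 36, -18, 4, 6, 0]].
There the 2×2 minor on rows k ∈ {1, 2}, columns (i,j) ∈ {(1,1), (1,2)} is det [[18, 18], [-4, -6]] = -36 ≠ 0, so this unfolding has rank ≥ 2; CP rank is at least every unfolding rank, so rank(T) ≥ 2. (This is only a lower bound: in general the CP rank may exceed every unfolding rank, so we still need to exhibit 2 rank-1 terms summing to T.)
Upper bound — finding two terms. Write S_k = T[:,:,k] for the frontal slices: S₁ = [[18, 18, -18], [27, 27, -27], [0, 0, 0]], S₂ = [[-4, -6, 0], [-6, -9, 0], [-2, -3, 0]], S₃ = [[20, 24, -12], [30, 36, -18], [4, 6, 0]].
If T = a₁ ⊗ b₁ ⊗ c₁ + a₂ ⊗ b₂ ⊗ c₂ then each S_k = c₁[k]·a₁b₁ᵀ + c₂[k]·a₂b₂ᵀ. S₁ and S₂ are linearly independent, so a₁b₁ᵀ and a₂b₂ᵀ must span the same plane of matrices: they are the rank-1 matrices of the form x·S₁ + y·S₂.
The 2×2 minor of x·S₁ + y·S₂ on rows {1,3}, columns {1,2} is −18·xy = (-18)·(y)(x), vanishing at (x:y) = (1:0) and (0:1).
M₁ = S₁ = [[18, 18, -18], [27, 27, -27], [0, 0, 0]] = 9·[2, 3, 0][1, 1, -1]ᵀ and M₂ = S₂ = [[-4, -6, 0], [-6, -9, 0], [-2, -3, 0]] = −[2, 3, 1][2, 3, 0]ᵀ, so take a₁ = [2, 3, 0], b₁ = [1, 1, -1], a₂ = [2, 3, 1], b₂ = [2, 3, 0].
Each slice is an integer combination of E₁ = a₁b₁ᵀ and E₂ = a₂b₂ᵀ: S₁ = 9·E₁, S₂ = −E₂, S₃ = 6·E₁ + 2·E₂; reading off coefficients, c₁ = [9, 0, 6] and c₂ = [0, -1, 2].
Hence T = [2, 3, 0] ⊗ [1, 1, -1] ⊗ [9, 0, 6] + [2, 3, 1] ⊗ [2, 3, 0] ⊗ [0, -1, 2], so rank(T) ≤ 2.
These bounds meet, so rank(T) = 2.

2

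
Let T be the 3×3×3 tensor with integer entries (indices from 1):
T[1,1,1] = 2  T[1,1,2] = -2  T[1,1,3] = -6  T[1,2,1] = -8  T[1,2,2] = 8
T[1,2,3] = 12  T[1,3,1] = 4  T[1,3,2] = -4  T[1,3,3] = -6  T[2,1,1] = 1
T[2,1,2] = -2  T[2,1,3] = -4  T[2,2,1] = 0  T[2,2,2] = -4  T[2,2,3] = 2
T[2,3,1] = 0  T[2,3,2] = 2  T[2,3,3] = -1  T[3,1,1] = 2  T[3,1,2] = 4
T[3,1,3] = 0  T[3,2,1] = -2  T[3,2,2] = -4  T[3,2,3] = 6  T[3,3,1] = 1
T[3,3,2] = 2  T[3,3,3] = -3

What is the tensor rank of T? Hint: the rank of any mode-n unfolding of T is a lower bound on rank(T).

3

Lower bound: the mode-1 unfolding of T (rows indexed by i, columns by (j,k) = (1,1), (1,2), (1,3), (2,1), (2,2), (2,3), (3,1), (3,2), (3,3)) is [[2, -2, -6, -8, 8, 12, 4, -4, -6], [1, -2, -4, 0, -4, 2, 0, 2, -1], [2, 4, 0, -2, -4, 6, 1, 2, -3]].
There the 3×3 minor on rows i ∈ {1, 2, 3}, columns (j,k) ∈ {(1,1), (1,2), (2,1)} is det [[2, -2, -8], [1, -2, 0], [2, 4, -2]] = -60 ≠ 0, so this unfolding has rank ≥ 3; CP rank is at least every unfolding rank, so rank(T) ≥ 3. (Unfolding ranks only ever bound the CP rank from below — rank(T) can be strictly larger than all of them — so the matching upper bound has to come from an explicit 3-term decomposition.)
Upper bound: T is a sum of 3 rank-1 terms, T = [1, 1, -2] ⊗ [1, 0, 0] ⊗ [0, -2, -2] + [2, -1, -1] ⊗ [0, 2, -1] ⊗ [-1, 2, 1] + [2, 1, 2] ⊗ [1, -2, 1] ⊗ [1, 0, -2] (one valid choice — decompositions are not unique — normalised so each a, b is primitive with positive first nonzero entry; check it by expanding all entries), so rank(T) ≤ 3.
These bounds meet, so rank(T) = 3.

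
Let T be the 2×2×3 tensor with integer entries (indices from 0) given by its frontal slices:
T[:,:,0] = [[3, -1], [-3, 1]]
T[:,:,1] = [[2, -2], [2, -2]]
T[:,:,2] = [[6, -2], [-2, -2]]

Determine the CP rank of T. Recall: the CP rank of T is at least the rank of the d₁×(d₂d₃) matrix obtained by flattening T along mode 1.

3

Lower bound: the mode-3 unfolding of T (rows indexed by k, columns by (i,j) = (0,0), (0,1), (1,0), (1,1)) is [[3, -1, -3, 1], [2, -2, 2, -2], [6, -2, -2, -2]].
There the 3×3 minor on rows k ∈ {0, 1, 2}, columns (i,j) ∈ {(0,0), (0,1), (1,0)} is det [[3, -1, -3], [2, -2, 2], [6, -2, -2]] = -16 ≠ 0, so this unfolding has rank ≥ 3; CP rank is at least every unfolding rank, so rank(T) ≥ 3. (This is only a lower bound: in general the CP rank may exceed every unfolding rank, so we still need to exhibit 3 rank-1 terms summing to T.)
Upper bound: T is a sum of 3 rank-1 terms, T = (1, -1) ∘ (1, -1) ∘ (1, -2, -2) + (1, -1) ∘ (1, 0) ∘ (2, 0, 4) + (1, 0) ∘ (1, -1) ∘ (0, 4, 4) (one valid choice — decompositions are not unique — normalised so each a, b is primitive with positive first nonzero entry; check it by expanding all entries), so rank(T) ≤ 3.
These bounds meet, so rank(T) = 3.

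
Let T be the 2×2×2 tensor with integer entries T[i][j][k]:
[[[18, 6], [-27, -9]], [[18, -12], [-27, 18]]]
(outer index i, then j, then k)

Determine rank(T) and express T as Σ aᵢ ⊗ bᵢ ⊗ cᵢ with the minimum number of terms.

rank(T) = 2

Lower bound: in the mode-3 unfolding of T (rows indexed by k, columns by (i,j)) the 2×2 minor on rows k ∈ {0, 1}, columns (i,j) ∈ {(0,0), (1,0)} is det [[18, 18], [6, -12]] = -324 ≠ 0, so that unfolding has rank ≥ 2 and hence rank(T) ≥ 2 (CP rank is at least every unfolding rank, though it can be larger).
Upper bound: T[:,j,:] = b[j]·M for every slice, with b = [2, -3] and M = [[9, 3], [9, -6]] (rows i, columns k).
Splitting M by its rows (i = 0, 1), M = [1, 0][9, 3]ᵀ + [0, 1][9, -6]ᵀ.
Hence T = [1, 0] ⊗ [2, -3] ⊗ [9, 3] + [0, 1] ⊗ [2, -3] ⊗ [9, -6], so rank(T) ≤ 2.
These bounds meet, so rank(T) = 2.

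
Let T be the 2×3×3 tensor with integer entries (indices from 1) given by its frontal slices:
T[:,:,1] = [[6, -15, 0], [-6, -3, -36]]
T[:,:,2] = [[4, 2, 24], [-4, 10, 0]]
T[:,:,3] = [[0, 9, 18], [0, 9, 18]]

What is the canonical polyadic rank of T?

Lower bound: the mode-1 unfolding of T (rows indexed by i, columns by (j,k) = (1,1), (1,2), (1,3), (2,1), (2,2), (2,3), (3,1), (3,2), (3,3)) is [[6, 4, 0, -15, 2, 9, 0, 24, 18], [-6, -4, 0, -3, 10, 9, -36, 0, 18]].
There the 2×2 minor on rows i ∈ {1, 2}, columns (j,k) ∈ {(1,1), (2,1)} is det [[6, -15], [-6, -3]] = -108 ≠ 0, so this unfolding has rank ≥ 2; CP rank is at least every unfolding rank, so rank(T) ≥ 2. (This is only a lower bound: in general the CP rank may exceed every unfolding rank, so we still need to exhibit 2 rank-1 terms summing to T.)
Upper bound — finding two terms. Write S_k = T[:,:,k] for the frontal slices: S₁ = [[6, -15, 0], [-6, -3, -36]], S₂ = [[4, 2, 24], [-4, 10, 0]], S₃ = [[0, 9, 18], [0, 9, 18]].
If T = a₁ ∘ b₁ ∘ c₁ + a₂ ∘ b₂ ∘ c₂ then each S_k = c₁[k]·a₁b₁ᵀ + c₂[k]·a₂b₂ᵀ. S₁ and S₂ are linearly independent, so a₁b₁ᵀ and a₂b₂ᵀ must span the same plane of matrices: they are the rank-1 matrices of the form x·S₁ + y·S₂.
The 2×2 minor of x·S₁ + y·S₂ on rows {1,2}, columns {1,2} is −108·x² + 48·y² = (-12)·(3·x − 2·y)(3·x + 2·y), vanishing at (x:y) = (2:3) and (2:-3).
M₁ = 2·S₁ + 3·S₂ = [[24, -24, 72], [-24, 24, -72]] = 24·(1, -1)(1, -1, 3)ᵀ and M₂ = 2·S₁ − 3·S₂ = [[0, -36, -72], [0, -36, -72]] = (-36)·(1, 1)(0, 1, 2)ᵀ, so take a₁ = (1, -1), b₁ = (1, -1, 3), a₂ = (1, 1), b₂ = (0, 1, 2).
Each slice is an integer combination of E₁ = a₁b₁ᵀ and E₂ = a₂b₂ᵀ: S₁ = 6·E₁ − 9·E₂, S₂ = 4·E₁ + 6·E₂, S₃ = 9·E₂; reading off coefficients, c₁ = (6, 4, 0) and c₂ = (-9, 6, 9).
Hence T = (1, -1) ∘ (1, -1, 3) ∘ (6, 4, 0) + (1, 1) ∘ (0, 1, 2) ∘ (-9, 6, 9), so rank(T) ≤ 2.
These bounds meet, so rank(T) = 2.
Check entry T[2,2,3] = 9: (-1)·(-1)·(0) + (1)·(1)·(9) = 9.

2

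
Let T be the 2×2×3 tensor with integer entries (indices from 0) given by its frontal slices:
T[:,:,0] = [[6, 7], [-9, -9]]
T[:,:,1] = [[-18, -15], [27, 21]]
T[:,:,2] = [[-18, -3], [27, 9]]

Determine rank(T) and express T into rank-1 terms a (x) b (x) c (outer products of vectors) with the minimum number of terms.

Lower bound: the mode-1 unfolding of T (rows indexed by i, columns by (j,k) = (0,0), (0,1), (0,2), (1,0), (1,1), (1,2)) is [[6, -18, -18, 7, -15, -3], [-9, 27, 27, -9, 21, 9]].
There the 2×2 minor on rows i ∈ {0, 1}, columns (j,k) ∈ {(0,0), (1,0)} is det [[6, 7], [-9, -9]] = 9 ≠ 0, so this unfolding has rank ≥ 2; CP rank is at least every unfolding rank, so rank(T) ≥ 2. (This is only a lower bound: in general the CP rank may exceed every unfolding rank, so we still need to exhibit 2 rank-1 terms summing to T.)
Upper bound — finding two terms. Write S_k = T[:,:,k] for the frontal slices: S₀ = [[6, 7], [-9, -9]], S₁ = [[-18, -15], [27, 21]], S₂ = [[-18, -3], [27, 9]].
If T = a₁ (x) b₁ (x) c₁ + a₂ (x) b₂ (x) c₂ then each S_k = c₁[k]·a₁b₁ᵀ + c₂[k]·a₂b₂ᵀ. S₀ and S₁ are linearly independent, so a₁b₁ᵀ and a₂b₂ᵀ must span the same plane of matrices: they are the rank-1 matrices of the form x·S₀ + y·S₁.
det(x·S₀ + y·S₁) is 9·x² − 36·xy + 27·y² = 9·(x − 3·y)(x − y), vanishing at (x:y) = (3:1) and (1:1).
M₁ = 3·S₀ + S₁ = [[0, 6], [0, -6]] = 6·[1, -1][0, 1]ᵀ and M₂ = S₀ + S₁ = [[-12, -8], [18, 12]] = (-2)·[2, -3][3, 2]ᵀ, so take a₁ = [1, -1], b₁ = [0, 1], a₂ = [2, -3], b₂ = [3, 2].
Each slice is an integer combination of E₁ = a₁b₁ᵀ and E₂ = a₂b₂ᵀ: S₀ = 3·E₁ + E₂, S₁ = −3·E₁ − 3·E₂, S₂ = 9·E₁ − 3·E₂; reading off coefficients, c₁ = [3, -3, 9] and c₂ = [1, -3, -3].
Hence T = [1, -1] (x) [0, 1] (x) [3, -3, 9] + [2, -3] (x) [3, 2] (x) [1, -3, -3], so rank(T) ≤ 2.
These bounds meet, so rank(T) = 2.

rank(T) = 2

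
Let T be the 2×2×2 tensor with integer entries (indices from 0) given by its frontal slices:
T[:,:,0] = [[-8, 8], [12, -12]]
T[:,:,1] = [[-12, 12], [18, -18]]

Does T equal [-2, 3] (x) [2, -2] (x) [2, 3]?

Reconstruct entrywise from the claimed factors. For example, T[1,1,0] = -12 and Σₗ aₗ[1]bₗ[1]cₗ[0] = (3)·(-2)·(2) = -12; checking all 8 entries, every one matches. The claim holds.

Yes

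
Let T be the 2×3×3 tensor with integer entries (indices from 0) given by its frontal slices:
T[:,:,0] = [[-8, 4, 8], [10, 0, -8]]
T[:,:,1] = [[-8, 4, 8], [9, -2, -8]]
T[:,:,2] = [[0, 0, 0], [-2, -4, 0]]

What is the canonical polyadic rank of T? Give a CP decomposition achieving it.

Lower bound: the mode-2 unfolding of T (rows indexed by j, columns by (i,k) = (0,0), (0,1), (0,2), (1,0), (1,1), (1,2)) is [[-8, -8, 0, 10, 9, -2], [4, 4, 0, 0, -2, -4], [8, 8, 0, -8, -8, 0]].
There the 2×2 minor on rows j ∈ {0, 1}, columns (i,k) ∈ {(0,0), (1,0)} is det [[-8, 10], [4, 0]] = -40 ≠ 0, so this unfolding has rank ≥ 2; CP rank is at least every unfolding rank, so rank(T) ≥ 2. (Unfolding ranks only ever bound the CP rank from below — rank(T) can be strictly larger than all of them — so the matching upper bound has to come from an explicit 2-term decomposition.)
Upper bound — finding two terms. Write S_k = T[:,:,k] for the frontal slices: S₀ = [[-8, 4, 8], [10, 0, -8]], S₁ = [[-8, 4, 8], [9, -2, -8]], S₂ = [[0, 0, 0], [-2, -4, 0]].
If T = a₁ ⊗ b₁ ⊗ c₁ + a₂ ⊗ b₂ ⊗ c₂ then each S_k = c₁[k]·a₁b₁ᵀ + c₂[k]·a₂b₂ᵀ. S₀ and S₁ are linearly independent, so a₁b₁ᵀ and a₂b₂ᵀ must span the same plane of matrices: they are the rank-1 matrices of the form x·S₀ + y·S₁.
The 2×2 minor of x·S₀ + y·S₁ on rows {0,1}, columns {0,1} is −40·x² − 60·xy − 20·y² = (-20)·(x + y)(2·x + y), vanishing at (x:y) = (1:-1) and (1:-2).
M₁ = S₀ − S₁ = [[0, 0, 0], [1, 2, 0]] = [0, 1][1, 2, 0]ᵀ and M₂ = S₀ − 2·S₁ = [[8, -4, -8], [-8, 4, 8]] = 4·[1, -1][2, -1, -2]ᵀ, so take a₁ = [0, 1], b₁ = [1, 2, 0], a₂ = [1, -1], b₂ = [2, -1, -2].
Each slice is an integer combination of E₁ = a₁b₁ᵀ and E₂ = a₂b₂ᵀ: S₀ = 2·E₁ − 4·E₂, S₁ = E₁ − 4·E₂, S₂ = −2·E₁; reading off coefficients, c₁ = [2, 1, -2] and c₂ = [-4, -4, 0].
Hence T = [0, 1] ⊗ [1, 2, 0] ⊗ [2, 1, -2] + [1, -1] ⊗ [2, -1, -2] ⊗ [-4, -4, 0], so rank(T) ≤ 2.
These bounds meet, so rank(T) = 2.

rank(T) = 2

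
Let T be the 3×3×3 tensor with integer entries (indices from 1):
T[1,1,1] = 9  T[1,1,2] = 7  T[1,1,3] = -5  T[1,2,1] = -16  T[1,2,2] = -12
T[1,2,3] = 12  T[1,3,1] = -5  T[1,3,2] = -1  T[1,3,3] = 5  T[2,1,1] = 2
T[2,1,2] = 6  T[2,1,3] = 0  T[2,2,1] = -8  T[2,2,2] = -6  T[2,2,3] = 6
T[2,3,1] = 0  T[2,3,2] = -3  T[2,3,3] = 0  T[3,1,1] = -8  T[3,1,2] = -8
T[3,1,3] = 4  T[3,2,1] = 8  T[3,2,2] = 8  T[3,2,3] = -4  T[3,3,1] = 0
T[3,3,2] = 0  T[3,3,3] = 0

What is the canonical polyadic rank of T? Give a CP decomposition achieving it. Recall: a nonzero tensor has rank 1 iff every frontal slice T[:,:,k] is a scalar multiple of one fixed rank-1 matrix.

rank(T) = 3

Lower bound: the mode-1 unfolding of T (rows indexed by i, columns by (j,k) = (1,1), (1,2), (1,3), (2,1), (2,2), (2,3), (3,1), (3,2), (3,3)) is [[9, 7, -5, -16, -12, 12, -5, -1, 5], [2, 6, 0, -8, -6, 6, 0, -3, 0], [-8, -8, 4, 8, 8, -4, 0, 0, 0]].
There the 3×3 minor on rows i ∈ {1, 2, 3}, columns (j,k) ∈ {(1,1), (1,2), (2,1)} is det [[9, 7, -16], [2, 6, -8], [-8, -8, 8]] = -320 ≠ 0, so this unfolding has rank ≥ 3; CP rank is at least every unfolding rank, so rank(T) ≥ 3. (Flattening ranks never certify an upper bound on CP rank; for that we must actually write T with 3 rank-1 terms.)
Upper bound: T is a sum of 3 rank-1 terms, T = (1, -2, 0) ⊗ (1, 0, -1) ⊗ (1, -1, -1) + (2, 1, -2) ⊗ (1, -1, 0) ⊗ (4, 4, -2) + (2, 1, 0) ⊗ (0, 2, 1) ⊗ (-2, -1, 2) (written with every a and b primitive with positive leading entry and the scale carried by c; CP decompositions are not unique, and this one is verified by expanding entrywise), so rank(T) ≤ 3.
These bounds meet, so rank(T) = 3.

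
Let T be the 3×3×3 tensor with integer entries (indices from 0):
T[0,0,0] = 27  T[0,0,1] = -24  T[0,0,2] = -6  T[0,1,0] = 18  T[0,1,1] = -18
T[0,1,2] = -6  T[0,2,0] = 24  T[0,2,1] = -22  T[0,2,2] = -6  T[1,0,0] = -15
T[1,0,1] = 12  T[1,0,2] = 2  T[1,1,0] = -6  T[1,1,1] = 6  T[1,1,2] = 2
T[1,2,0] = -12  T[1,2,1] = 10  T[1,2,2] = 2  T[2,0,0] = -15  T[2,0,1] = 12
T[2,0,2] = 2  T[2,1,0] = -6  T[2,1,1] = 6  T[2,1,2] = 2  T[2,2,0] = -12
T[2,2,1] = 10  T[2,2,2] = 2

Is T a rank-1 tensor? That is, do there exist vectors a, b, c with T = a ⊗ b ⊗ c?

The mode-2 unfolding of T (rows indexed by j, columns by (i,k) = (0,0), (0,1), (0,2), (1,0), (1,1), (1,2), (2,0), (2,1), (2,2)) is [[27, -24, -6, -15, 12, 2, -15, 12, 2], [18, -18, -6, -6, 6, 2, -6, 6, 2], [24, -22, -6, -12, 10, 2, -12, 10, 2]].
There the 2×2 minor on rows j ∈ {0, 1}, columns (i,k) ∈ {(0,0), (0,1)} is det [[27, -24], [18, -18]] = -54 ≠ 0, so this unfolding has rank ≥ 2; CP rank is at least every unfolding rank, so rank(T) ≥ 2.
In particular rank(T) ≥ 2 > 1, so T is not rank-1.

No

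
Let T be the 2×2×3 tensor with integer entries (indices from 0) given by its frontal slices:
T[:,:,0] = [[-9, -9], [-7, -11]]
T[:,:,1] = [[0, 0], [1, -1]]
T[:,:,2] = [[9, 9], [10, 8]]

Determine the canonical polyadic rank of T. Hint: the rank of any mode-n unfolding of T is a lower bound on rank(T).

2

Lower bound: the mode-1 unfolding of T (rows indexed by i, columns by (j,k) = (0,0), (0,1), (0,2), (1,0), (1,1), (1,2)) is [[-9, 0, 9, -9, 0, 9], [-7, 1, 10, -11, -1, 8]].
There the 2×2 minor on rows i ∈ {0, 1}, columns (j,k) ∈ {(0,0), (0,1)} is det [[-9, 0], [-7, 1]] = -9 ≠ 0, so this unfolding has rank ≥ 2; CP rank is at least every unfolding rank, so rank(T) ≥ 2. (Unfolding ranks only ever bound the CP rank from below — rank(T) can be strictly larger than all of them — so the matching upper bound has to come from an explicit 2-term decomposition.)
Upper bound — finding two terms. Write S_k = T[:,:,k] for the frontal slices: S₀ = [[-9, -9], [-7, -11]], S₁ = [[0, 0], [1, -1]], S₂ = [[9, 9], [10, 8]].
If T = a₁ (x) b₁ (x) c₁ + a₂ (x) b₂ (x) c₂ then each S_k = c₁[k]·a₁b₁ᵀ + c₂[k]·a₂b₂ᵀ. S₀ and S₁ are linearly independent, so a₁b₁ᵀ and a₂b₂ᵀ must span the same plane of matrices: they are the rank-1 matrices of the form x·S₀ + y·S₁.
det(x·S₀ + y·S₁) is 36·x² + 18·xy = 18·(2·x + y)(x), vanishing at (x:y) = (1:-2) and (0:1).
M₁ = S₀ − 2·S₁ = [[-9, -9], [-9, -9]] = (-9)·[1, 1][1, 1]ᵀ and M₂ = S₁ = [[0, 0], [1, -1]] = [0, 1][1, -1]ᵀ, so take a₁ = [1, 1], b₁ = [1, 1], a₂ = [0, 1], b₂ = [1, -1].
Each slice is an integer combination of E₁ = a₁b₁ᵀ and E₂ = a₂b₂ᵀ: S₀ = −9·E₁ + 2·E₂, S₁ = E₂, S₂ = 9·E₁ + E₂; reading off coefficients, c₁ = [-9, 0, 9] and c₂ = [2, 1, 1].
Hence T = [1, 1] (x) [1, 1] (x) [-9, 0, 9] + [0, 1] (x) [1, -1] (x) [2, 1, 1], so rank(T) ≤ 2.
These bounds meet, so rank(T) = 2.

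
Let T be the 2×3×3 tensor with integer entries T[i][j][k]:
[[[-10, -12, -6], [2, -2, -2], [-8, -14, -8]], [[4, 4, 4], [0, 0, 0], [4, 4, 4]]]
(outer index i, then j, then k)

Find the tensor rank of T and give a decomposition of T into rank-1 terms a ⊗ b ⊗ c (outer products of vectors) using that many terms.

rank(T) = 3

Lower bound: the mode-3 unfolding of T (rows indexed by k, columns by (i,j) = (0,0), (0,1), (0,2), (1,0), (1,1), (1,2)) is [[-10, 2, -8, 4, 0, 4], [-12, -2, -14, 4, 0, 4], [-6, -2, -8, 4, 0, 4]].
There the 3×3 minor on rows k ∈ {0, 1, 2}, columns (i,j) ∈ {(0,0), (0,1), (1,0)} is det [[-10, 2, 4], [-12, -2, 4], [-6, -2, 4]] = 96 ≠ 0, so this unfolding has rank ≥ 3; CP rank is at least every unfolding rank, so rank(T) ≥ 3. (This is only a lower bound: in general the CP rank may exceed every unfolding rank, so we still need to exhibit 3 rank-1 terms summing to T.)
Upper bound: T is a sum of 3 rank-1 terms, T = [1, 0] ⊗ [0, 1, 1] ⊗ [2, -2, -2] + [1, 0] ⊗ [1, 0, 1] ⊗ [-2, -4, 2] + [2, -1] ⊗ [1, 0, 1] ⊗ [-4, -4, -4] (one valid choice — decompositions are not unique — normalised so each a, b is primitive with positive first nonzero entry; check it by expanding all entries), so rank(T) ≤ 3.
These bounds meet, so rank(T) = 3.
Check entry T[0,2,0] = -8: (1)·(1)·(2) + (1)·(1)·(-2) + (2)·(1)·(-4) = -8.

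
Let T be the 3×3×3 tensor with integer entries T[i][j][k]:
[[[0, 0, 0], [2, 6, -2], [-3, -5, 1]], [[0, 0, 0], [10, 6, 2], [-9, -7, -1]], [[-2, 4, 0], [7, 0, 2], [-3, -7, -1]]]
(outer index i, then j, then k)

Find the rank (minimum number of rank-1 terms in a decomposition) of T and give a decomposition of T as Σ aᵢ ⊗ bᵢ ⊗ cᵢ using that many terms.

Lower bound: in the mode-3 unfolding of T (rows indexed by k, columns by (i,j)) the 3×3 minor on rows k ∈ {0, 1, 2}, columns (i,j) ∈ {(0,1), (0,2), (2,0)} is det [[2, -3, -2], [6, -5, 4], [-2, 1, 0]] = 24 ≠ 0, so that unfolding has rank ≥ 3 and hence rank(T) ≥ 3 (CP rank is at least every unfolding rank, though it can be larger).
Upper bound: T is a sum of 3 rank-1 terms, T = [0, 0, 1] ⊗ [2, -1, -2] ⊗ [-1, 2, 0] + [1, -1, -1] ⊗ [0, 2, -1] ⊗ [-1, 1, -1] + [1, 2, 1] ⊗ [0, 1, -1] ⊗ [4, 4, 0] (written with every a and b primitive with positive leading entry and the scale carried by c; CP decompositions are not unique, and this one is verified by expanding entrywise), so rank(T) ≤ 3.
These bounds meet, so rank(T) = 3.

rank(T) = 3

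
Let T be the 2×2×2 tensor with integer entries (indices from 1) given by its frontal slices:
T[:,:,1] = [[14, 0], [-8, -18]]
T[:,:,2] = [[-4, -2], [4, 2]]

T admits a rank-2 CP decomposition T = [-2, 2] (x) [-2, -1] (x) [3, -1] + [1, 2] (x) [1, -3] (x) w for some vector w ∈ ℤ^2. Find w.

w = [2, 0]

Subtract the known terms from T to get the rank-1 residual R = [1, 2] (x) [1, -3] (x) w, so R[i,j,k] = a[i]·b[j]·w[k]. Pick indices with nonzero a[1]·b[1] = (1)·(1) = 1. Only the fibre through (1,1,·) is needed: R[1,1,:] = T[1,1,:] − Σₗ aₗ[1]bₗ[1]cₗ = [14, -4] − (-2)·(-2)·[3, -1] = [2, 0]. Then w[k] = R[1,1,k] / 1 for each k, giving w = [2, 0] / 1 = [2, 0].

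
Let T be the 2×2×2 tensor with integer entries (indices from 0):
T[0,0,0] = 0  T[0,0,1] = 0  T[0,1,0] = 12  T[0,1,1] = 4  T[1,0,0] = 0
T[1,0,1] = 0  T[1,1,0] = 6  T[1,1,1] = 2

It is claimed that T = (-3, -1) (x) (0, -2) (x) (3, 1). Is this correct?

No

Reconstruct entry (0,1,0) from the claimed factors: Σₗ aₗ[0]bₗ[1]cₗ[0] = (-3)·(-2)·(3) = 18, but T[0,1,0] = 12. The claim is false.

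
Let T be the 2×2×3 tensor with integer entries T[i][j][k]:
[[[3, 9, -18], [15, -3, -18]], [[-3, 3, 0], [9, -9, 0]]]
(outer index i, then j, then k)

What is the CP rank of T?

2

Lower bound: the mode-3 unfolding of T (rows indexed by k, columns by (i,j) = (0,0), (0,1), (1,0), (1,1)) is [[3, 15, -3, 9], [9, -3, 3, -9], [-18, -18, 0, 0]].
There the 2×2 minor on rows k ∈ {0, 1}, columns (i,j) ∈ {(0,0), (0,1)} is det [[3, 15], [9, -3]] = -144 ≠ 0, so this unfolding has rank ≥ 2; CP rank is at least every unfolding rank, so rank(T) ≥ 2. (This is only a lower bound: in general the CP rank may exceed every unfolding rank, so we still need to exhibit 2 rank-1 terms summing to T.)
Upper bound — finding two terms. Write S_k = T[:,:,k] for the frontal slices: S₀ = [[3, 15], [-3, 9]], S₁ = [[9, -3], [3, -9]], S₂ = [[-18, -18], [0, 0]].
If T = a₁ ⊗ b₁ ⊗ c₁ + a₂ ⊗ b₂ ⊗ c₂ then each S_k = c₁[k]·a₁b₁ᵀ + c₂[k]·a₂b₂ᵀ. S₀ and S₁ are linearly independent, so a₁b₁ᵀ and a₂b₂ᵀ must span the same plane of matrices: they are the rank-1 matrices of the form x·S₀ + y·S₁.
det(x·S₀ + y·S₁) is 72·x² − 72·y² = 72·(x − y)(x + y), vanishing at (x:y) = (1:1) and (1:-1).
M₁ = S₀ + S₁ = [[12, 12], [0, 0]] = 12·(1, 0)(1, 1)ᵀ and M₂ = S₀ − S₁ = [[-6, 18], [-6, 18]] = (-6)·(1, 1)(1, -3)ᵀ, so take a₁ = (1, 0), b₁ = (1, 1), a₂ = (1, 1), b₂ = (1, -3).
Each slice is an integer combination of E₁ = a₁b₁ᵀ and E₂ = a₂b₂ᵀ: S₀ = 6·E₁ − 3·E₂, S₁ = 6·E₁ + 3·E₂, S₂ = −18·E₁; reading off coefficients, c₁ = (6, 6, -18) and c₂ = (-3, 3, 0).
Hence T = (1, 0) ⊗ (1, 1) ⊗ (6, 6, -18) + (1, 1) ⊗ (1, -3) ⊗ (-3, 3, 0), so rank(T) ≤ 2.
These bounds meet, so rank(T) = 2.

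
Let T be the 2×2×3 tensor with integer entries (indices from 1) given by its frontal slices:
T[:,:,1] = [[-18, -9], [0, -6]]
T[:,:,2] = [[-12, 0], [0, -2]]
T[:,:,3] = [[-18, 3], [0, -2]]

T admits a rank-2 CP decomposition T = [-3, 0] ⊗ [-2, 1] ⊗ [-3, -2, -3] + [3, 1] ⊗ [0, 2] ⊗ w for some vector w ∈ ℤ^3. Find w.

w = [-3, -1, -1]

Subtract the known terms from T to get the rank-1 residual R = [3, 1] ⊗ [0, 2] ⊗ w, so R[i,j,k] = a[i]·b[j]·w[k]. Pick indices with nonzero a[1]·b[2] = (3)·(2) = 6. Only the fibre through (1,2,·) is needed: R[1,2,:] = T[1,2,:] − Σₗ aₗ[1]bₗ[2]cₗ = [-9, 0, 3] − (-3)·(1)·[-3, -2, -3] = [-18, -6, -6]. Then w[k] = R[1,2,k] / 6 for each k, giving w = [-18, -6, -6] / 6 = [-3, -1, -1].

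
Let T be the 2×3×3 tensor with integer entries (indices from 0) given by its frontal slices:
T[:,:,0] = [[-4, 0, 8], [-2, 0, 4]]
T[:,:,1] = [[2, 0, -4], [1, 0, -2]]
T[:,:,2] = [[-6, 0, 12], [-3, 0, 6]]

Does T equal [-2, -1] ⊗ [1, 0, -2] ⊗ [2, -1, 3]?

Yes

Reconstruct entrywise from the claimed factors. For example, T[0,0,1] = 2 and Σₗ aₗ[0]bₗ[0]cₗ[1] = (-2)·(1)·(-1) = 2; checking all 18 entries, every one matches. The claim holds.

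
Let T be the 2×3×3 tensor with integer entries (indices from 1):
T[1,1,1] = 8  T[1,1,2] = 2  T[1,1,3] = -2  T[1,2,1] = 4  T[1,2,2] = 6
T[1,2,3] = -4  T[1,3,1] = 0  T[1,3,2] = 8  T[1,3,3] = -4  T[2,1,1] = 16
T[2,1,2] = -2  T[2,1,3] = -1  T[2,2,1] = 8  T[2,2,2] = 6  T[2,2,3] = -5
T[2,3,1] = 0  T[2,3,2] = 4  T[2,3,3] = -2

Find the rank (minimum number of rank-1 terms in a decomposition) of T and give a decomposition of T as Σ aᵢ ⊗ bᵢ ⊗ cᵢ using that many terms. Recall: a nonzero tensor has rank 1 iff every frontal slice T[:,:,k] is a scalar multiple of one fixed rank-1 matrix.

rank(T) = 3

Lower bound: the mode-3 unfolding of T (rows indexed by k, columns by (i,j) = (1,1), (1,2), (1,3), (2,1), (2,2), (2,3)) is [[8, 4, 0, 16, 8, 0], [2, 6, 8, -2, 6, 4], [-2, -4, -4, -1, -5, -2]].
There the 3×3 minor on rows k ∈ {1, 2, 3}, columns (i,j) ∈ {(1,1), (1,2), (1,3)} is det [[8, 4, 0], [2, 6, 8], [-2, -4, -4]] = 32 ≠ 0, so this unfolding has rank ≥ 3; CP rank is at least every unfolding rank, so rank(T) ≥ 3. (Flattening ranks never certify an upper bound on CP rank; for that we must actually write T with 3 rank-1 terms.)
Upper bound: T is a sum of 3 rank-1 terms, T = (1, 2) ⊗ (1, 0, 0) ⊗ (4, -4, 2) + (1, 2) ⊗ (1, 1, 0) ⊗ (4, 2, -2) + (2, 1) ⊗ (1, 1, 2) ⊗ (0, 2, -1) (written with every a and b primitive with positive leading entry and the scale carried by c; CP decompositions are not unique, and this one is verified by expanding entrywise), so rank(T) ≤ 3.
These bounds meet, so rank(T) = 3.
Check entry T[1,1,2] = 2: (1)·(1)·(-4) + (1)·(1)·(2) + (2)·(1)·(2) = 2.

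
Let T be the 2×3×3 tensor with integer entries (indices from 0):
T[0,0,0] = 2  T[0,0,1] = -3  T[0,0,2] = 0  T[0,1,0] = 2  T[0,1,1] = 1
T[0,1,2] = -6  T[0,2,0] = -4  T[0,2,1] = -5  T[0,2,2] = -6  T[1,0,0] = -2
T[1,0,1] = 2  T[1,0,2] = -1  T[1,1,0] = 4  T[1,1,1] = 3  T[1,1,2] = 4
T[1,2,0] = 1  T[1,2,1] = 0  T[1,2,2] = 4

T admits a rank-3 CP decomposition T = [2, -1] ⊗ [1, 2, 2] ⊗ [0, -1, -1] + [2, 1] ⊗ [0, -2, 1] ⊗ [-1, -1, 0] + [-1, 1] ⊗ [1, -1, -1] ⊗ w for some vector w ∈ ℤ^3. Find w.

w = [-2, 1, -2]

Subtract the known terms from T to get the rank-1 residual R = [-1, 1] ⊗ [1, -1, -1] ⊗ w, so R[i,j,k] = a[i]·b[j]·w[k]. Pick indices with nonzero a[0]·b[0] = (-1)·(1) = -1. Only the fibre through (0,0,·) is needed: R[0,0,:] = T[0,0,:] − Σₗ aₗ[0]bₗ[0]cₗ = [2, -3, 0] − (2)·(1)·[0, -1, -1] − (2)·(0)·[-1, -1, 0] = [2, -1, 2]. Then w[k] = R[0,0,k] / -1 for each k, giving w = [2, -1, 2] / -1 = [-2, 1, -2].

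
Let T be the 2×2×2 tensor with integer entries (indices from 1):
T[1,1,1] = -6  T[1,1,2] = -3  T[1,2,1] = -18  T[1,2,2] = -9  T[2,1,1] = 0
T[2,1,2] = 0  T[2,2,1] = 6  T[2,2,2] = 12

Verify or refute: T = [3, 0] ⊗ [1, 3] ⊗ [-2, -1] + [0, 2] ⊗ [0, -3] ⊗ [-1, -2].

Yes

Reconstruct entrywise from the claimed factors. For example, T[1,1,2] = -3 and Σₗ aₗ[1]bₗ[1]cₗ[2] = (3)·(1)·(-1) + (0)·(0)·(-2) = -3; checking all 8 entries, every one matches. The claim holds.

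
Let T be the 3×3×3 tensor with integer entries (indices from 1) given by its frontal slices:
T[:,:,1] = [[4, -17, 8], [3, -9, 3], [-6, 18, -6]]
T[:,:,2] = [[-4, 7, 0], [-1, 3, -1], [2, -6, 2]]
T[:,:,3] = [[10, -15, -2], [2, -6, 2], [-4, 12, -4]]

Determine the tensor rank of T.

Lower bound: the mode-3 unfolding of T (rows indexed by k, columns by (i,j) = (1,1), (1,2), (1,3), (2,1), (2,2), (2,3), (3,1), (3,2), (3,3)) is [[4, -17, 8, 3, -9, 3, -6, 18, -6], [-4, 7, 0, -1, 3, -1, 2, -6, 2], [10, -15, -2, 2, -6, 2, -4, 12, -4]].
There the 2×2 minor on rows k ∈ {1, 2}, columns (i,j) ∈ {(1,1), (1,2)} is det [[4, -17], [-4, 7]] = -40 ≠ 0, so this unfolding has rank ≥ 2; CP rank is at least every unfolding rank, so rank(T) ≥ 2. (Flattening ranks never certify an upper bound on CP rank; for that we must actually write T with 2 rank-1 terms.)
Upper bound — finding two terms. Write S_k = T[:,:,k] for the frontal slices: S₁ = [[4, -17, 8], [3, -9, 3], [-6, 18, -6]], S₂ = [[-4, 7, 0], [-1, 3, -1], [2, -6, 2]], S₃ = [[10, -15, -2], [2, -6, 2], [-4, 12, -4]].
If T = a₁ ⊗ b₁ ⊗ c₁ + a₂ ⊗ b₂ ⊗ c₂ then each S_k = c₁[k]·a₁b₁ᵀ + c₂[k]·a₂b₂ᵀ. S₁ and S₂ are linearly independent, so a₁b₁ᵀ and a₂b₂ᵀ must span the same plane of matrices: they are the rank-1 matrices of the form x·S₁ + y·S₂.
The 2×2 minor of x·S₁ + y·S₂ on rows {1,2}, columns {1,2} is 15·x² + 10·xy − 5·y² = 5·(3·x − y)(x + y), vanishing at (x:y) = (1:3) and (1:-1).
M₁ = S₁ + 3·S₂ = [[-8, 4, 8], [0, 0, 0], [0, 0, 0]] = (-4)·[1, 0, 0][2, -1, -2]ᵀ and M₂ = S₁ − S₂ = [[8, -24, 8], [4, -12, 4], [-8, 24, -8]] = 4·[2, 1, -2][1, -3, 1]ᵀ, so take a₁ = [1, 0, 0], b₁ = [2, -1, -2], a₂ = [2, 1, -2], b₂ = [1, -3, 1].
Each slice is an integer combination of E₁ = a₁b₁ᵀ and E₂ = a₂b₂ᵀ: S₁ = −E₁ + 3·E₂, S₂ = −E₁ − E₂, S₃ = 3·E₁ + 2·E₂; reading off coefficients, c₁ = [-1, -1, 3] and c₂ = [3, -1, 2].
Hence T = [1, 0, 0] ⊗ [2, -1, -2] ⊗ [-1, -1, 3] + [2, 1, -2] ⊗ [1, -3, 1] ⊗ [3, -1, 2], so rank(T) ≤ 2.
These bounds meet, so rank(T) = 2.
Check entry T[1,3,2] = 0: (1)·(-2)·(-1) + (2)·(1)·(-1) = 0.

2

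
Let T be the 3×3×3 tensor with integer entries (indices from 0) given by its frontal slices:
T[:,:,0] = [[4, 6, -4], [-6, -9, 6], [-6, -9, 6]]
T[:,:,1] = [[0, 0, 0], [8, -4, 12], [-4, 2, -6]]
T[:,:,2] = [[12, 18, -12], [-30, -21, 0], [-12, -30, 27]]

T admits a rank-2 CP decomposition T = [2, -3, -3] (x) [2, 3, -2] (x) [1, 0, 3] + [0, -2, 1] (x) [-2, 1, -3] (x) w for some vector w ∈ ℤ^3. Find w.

Subtract the known terms from T to get the rank-1 residual R = [0, -2, 1] (x) [-2, 1, -3] (x) w, so R[i,j,k] = a[i]·b[j]·w[k]. Pick indices with nonzero a[1]·b[0] = (-2)·(-2) = 4. Only the fibre through (1,0,·) is needed: R[1,0,:] = T[1,0,:] − Σₗ aₗ[1]bₗ[0]cₗ = [-6, 8, -30] − (-3)·(2)·[1, 0, 3] = [0, 8, -12]. Then w[k] = R[1,0,k] / 4 for each k, giving w = [0, 8, -12] / 4 = [0, 2, -3].

w = [0, 2, -3]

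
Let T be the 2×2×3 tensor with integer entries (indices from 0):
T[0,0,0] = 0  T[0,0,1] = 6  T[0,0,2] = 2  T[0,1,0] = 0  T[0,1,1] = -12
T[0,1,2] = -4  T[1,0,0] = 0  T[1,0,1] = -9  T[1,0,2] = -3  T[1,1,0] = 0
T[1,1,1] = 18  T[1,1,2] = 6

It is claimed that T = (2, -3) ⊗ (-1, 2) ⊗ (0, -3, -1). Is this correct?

Reconstruct entrywise from the claimed factors. For example, T[1,0,0] = 0 and Σₗ aₗ[1]bₗ[0]cₗ[0] = (-3)·(-1)·(0) = 0; checking all 12 entries, every one matches. The claim holds.

Yes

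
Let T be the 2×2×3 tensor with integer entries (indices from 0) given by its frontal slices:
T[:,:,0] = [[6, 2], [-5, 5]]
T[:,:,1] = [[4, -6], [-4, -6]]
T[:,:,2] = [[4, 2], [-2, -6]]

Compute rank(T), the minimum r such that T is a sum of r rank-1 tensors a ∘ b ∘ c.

3

Lower bound: the mode-3 unfolding of T (rows indexed by k, columns by (i,j) = (0,0), (0,1), (1,0), (1,1)) is [[6, 2, -5, 5], [4, -6, -4, -6], [4, 2, -2, -6]].
There the 3×3 minor on rows k ∈ {0, 1, 2}, columns (i,j) ∈ {(0,0), (0,1), (1,0)} is det [[6, 2, -5], [4, -6, -4], [4, 2, -2]] = -56 ≠ 0, so this unfolding has rank ≥ 3; CP rank is at least every unfolding rank, so rank(T) ≥ 3. (This is only a lower bound: in general the CP rank may exceed every unfolding rank, so we still need to exhibit 3 rank-1 terms summing to T.)
Upper bound: T is a sum of 3 rank-1 terms, T = (1, -1) ∘ (2, -1) ∘ (2, 2, 0) + (1, 2) ∘ (0, 1) ∘ (2, -4, -2) + (2, -1) ∘ (1, 1) ∘ (1, 0, 2) (written with every a and b primitive with positive leading entry and the scale carried by c; CP decompositions are not unique, and this one is verified by expanding entrywise), so rank(T) ≤ 3.
These bounds meet, so rank(T) = 3.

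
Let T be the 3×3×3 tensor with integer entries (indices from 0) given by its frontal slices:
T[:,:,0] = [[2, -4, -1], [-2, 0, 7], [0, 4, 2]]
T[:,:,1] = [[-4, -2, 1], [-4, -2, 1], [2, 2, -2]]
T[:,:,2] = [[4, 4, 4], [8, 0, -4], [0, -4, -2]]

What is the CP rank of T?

3

Lower bound: the mode-1 unfolding of T (rows indexed by i, columns by (j,k) = (0,0), (0,1), (0,2), (1,0), (1,1), (1,2), (2,0), (2,1), (2,2)) is [[2, -4, 4, -4, -2, 4, -1, 1, 4], [-2, -4, 8, 0, -2, 0, 7, 1, -4], [0, 2, 0, 4, 2, -4, 2, -2, -2]].
There the 3×3 minor on rows i ∈ {0, 1, 2}, columns (j,k) ∈ {(0,0), (0,1), (0,2)} is det [[2, -4, 4], [-2, -4, 8], [0, 2, 0]] = -48 ≠ 0, so this unfolding has rank ≥ 3; CP rank is at least every unfolding rank, so rank(T) ≥ 3. (Flattening ranks never certify an upper bound on CP rank; for that we must actually write T with 3 rank-1 terms.)
Upper bound: T is a sum of 3 rank-1 terms, T = [1, -1, -1] ⊗ [1, -1, -2] ⊗ [2, 0, -2] + [1, 1, -1] ⊗ [1, 1, -1] ⊗ [-2, -2, 2] + [1, 1, 0] ⊗ [2, 0, 1] ⊗ [1, -1, 2] (one valid choice — decompositions are not unique — normalised so each a, b is primitive with positive first nonzero entry; check it by expanding all entries), so rank(T) ≤ 3.
These bounds meet, so rank(T) = 3.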